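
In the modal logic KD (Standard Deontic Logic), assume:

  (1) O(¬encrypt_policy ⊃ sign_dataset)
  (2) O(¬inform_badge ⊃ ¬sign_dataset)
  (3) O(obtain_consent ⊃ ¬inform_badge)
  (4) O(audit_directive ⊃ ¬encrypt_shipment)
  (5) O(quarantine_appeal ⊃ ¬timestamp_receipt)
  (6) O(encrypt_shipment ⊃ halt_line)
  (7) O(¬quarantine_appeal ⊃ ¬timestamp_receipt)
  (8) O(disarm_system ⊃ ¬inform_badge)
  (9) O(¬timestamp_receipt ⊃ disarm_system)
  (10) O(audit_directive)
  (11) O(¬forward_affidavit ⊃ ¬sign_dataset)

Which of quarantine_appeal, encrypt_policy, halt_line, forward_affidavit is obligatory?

encrypt_policy

By case analysis on ¬quarantine_appeal: premise 7 gives O(¬quarantine_appeal ⊃ ¬timestamp_receipt) and premise 5 gives O(quarantine_appeal ⊃ ¬timestamp_receipt), so O(¬timestamp_receipt) either way.
With premise 9, O(¬timestamp_receipt ⊃ disarm_system), the K-axiom yields O(disarm_system).
With premise 8, O(disarm_system ⊃ ¬inform_badge), the K-axiom yields O(¬inform_badge).
Premise 2 is O(¬inform_badge ⊃ ¬sign_dataset); since O(¬inform_badge), deontic closure gives O(¬sign_dataset).
Premise 1 is O(¬encrypt_policy ⊃ sign_dataset); contrapositively O(¬sign_dataset ⊃ encrypt_policy). Since O(¬sign_dataset) holds, K gives O(encrypt_policy).
So O(encrypt_policy) holds — encrypt_policy is obligatory. None of the other listed options is made obligatory by any chain of premises.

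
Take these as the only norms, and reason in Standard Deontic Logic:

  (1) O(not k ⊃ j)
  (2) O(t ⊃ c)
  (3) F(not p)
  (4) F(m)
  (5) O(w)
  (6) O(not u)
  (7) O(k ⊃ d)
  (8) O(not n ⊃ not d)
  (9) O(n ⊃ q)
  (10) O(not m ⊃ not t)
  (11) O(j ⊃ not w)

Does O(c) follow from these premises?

No

Premise 2 is O(t ⊃ c), but O(t) is not derivable from the premises, so it does not yield O(c).
No other premise forces O(c). An ideal world satisfying every premise can still have c false, so O(c) is not derivable.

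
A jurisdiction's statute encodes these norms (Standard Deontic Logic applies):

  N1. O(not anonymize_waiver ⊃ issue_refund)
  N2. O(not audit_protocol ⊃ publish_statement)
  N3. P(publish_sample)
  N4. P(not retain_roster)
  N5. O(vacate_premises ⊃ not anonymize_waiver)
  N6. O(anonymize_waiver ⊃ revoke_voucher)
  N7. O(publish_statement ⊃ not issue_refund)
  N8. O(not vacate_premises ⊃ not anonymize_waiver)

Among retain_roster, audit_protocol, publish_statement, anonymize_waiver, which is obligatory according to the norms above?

audit_protocol

Premises 8 and 5 cover both cases: O(not vacate_premises ⊃ not anonymize_waiver) and O(vacate_premises ⊃ not anonymize_waiver). Since not vacate_premises ∨ vacate_premises is a tautology, O(not anonymize_waiver) follows.
Premise 1 is O(not anonymize_waiver ⊃ issue_refund); since O(not anonymize_waiver), deontic closure gives O(issue_refund).
Premise 7 is O(publish_statement ⊃ not issue_refund); contrapositively O(issue_refund ⊃ not publish_statement). Since O(issue_refund) holds, K gives O(not publish_statement).
Premise 2, O(not audit_protocol ⊃ publish_statement), contraposes to O(not publish_statement ⊃ audit_protocol); with O(not publish_statement) we get O(audit_protocol).
So O(audit_protocol) holds — audit_protocol is obligatory. None of the other listed options is made obligatory by any chain of premises.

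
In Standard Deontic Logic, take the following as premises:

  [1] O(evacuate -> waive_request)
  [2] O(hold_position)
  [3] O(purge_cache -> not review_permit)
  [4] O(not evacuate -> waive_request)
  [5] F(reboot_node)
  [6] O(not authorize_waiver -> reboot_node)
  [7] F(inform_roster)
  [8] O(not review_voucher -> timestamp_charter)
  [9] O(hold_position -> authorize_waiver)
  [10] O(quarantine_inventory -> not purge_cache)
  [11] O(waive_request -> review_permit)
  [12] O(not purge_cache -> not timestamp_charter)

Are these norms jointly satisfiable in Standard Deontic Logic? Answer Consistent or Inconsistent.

Premise 6 is O(not authorize_waiver -> reboot_node), but O(not authorize_waiver) is not derivable from the premises, so it does not yield O(reboot_node).
So O(reboot_node) is not derivable, and the apparent clash with O(not reboot_node) does not arise.
A world satisfying every obligation exists (e.g. authorize_waiver=true, evacuate=false, hold_position=true, inform_roster=false, purge_cache=false, quarantine_inventory=false, reboot_node=false, review_permit=true, review_voucher=true, timestamp_charter=false, waive_request=true); no atom is both obligatory and forbidden, so the set is consistent.

Consistent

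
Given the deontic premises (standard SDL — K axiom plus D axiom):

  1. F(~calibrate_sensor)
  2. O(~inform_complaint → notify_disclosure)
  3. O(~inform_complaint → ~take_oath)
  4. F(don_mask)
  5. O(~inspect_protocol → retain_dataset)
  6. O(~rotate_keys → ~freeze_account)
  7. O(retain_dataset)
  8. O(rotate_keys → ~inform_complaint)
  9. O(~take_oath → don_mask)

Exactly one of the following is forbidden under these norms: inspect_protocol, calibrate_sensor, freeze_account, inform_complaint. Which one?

freeze_account

Premise 4 is F(don_mask), i.e. O(~don_mask).
The contrapositive of premise 9 (O(~take_oath → don_mask)) is O(~don_mask → take_oath), and O(~don_mask) is already established, so O(take_oath).
The contrapositive of premise 3 (O(~inform_complaint → ~take_oath)) is O(take_oath → inform_complaint), and O(take_oath) is already established, so O(inform_complaint).
Premise 8, O(rotate_keys → ~inform_complaint), contraposes to O(inform_complaint → ~rotate_keys); with O(inform_complaint) we get O(~rotate_keys).
Premise 6 is O(~rotate_keys → ~freeze_account); since O(~rotate_keys), deontic closure gives O(~freeze_account).
So O(~freeze_account) holds, i.e. freeze_account is forbidden. None of the other listed options is forbidden under the premises.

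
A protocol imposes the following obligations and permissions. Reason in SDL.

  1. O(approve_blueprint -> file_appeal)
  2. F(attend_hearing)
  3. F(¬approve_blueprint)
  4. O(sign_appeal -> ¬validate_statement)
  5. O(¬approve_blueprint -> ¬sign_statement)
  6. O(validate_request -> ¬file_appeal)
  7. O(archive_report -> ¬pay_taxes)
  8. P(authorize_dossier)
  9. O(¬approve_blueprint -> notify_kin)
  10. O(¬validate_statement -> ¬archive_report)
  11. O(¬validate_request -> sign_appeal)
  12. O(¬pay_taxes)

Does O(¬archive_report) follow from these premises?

Premise 3 is F(¬approve_blueprint), i.e. O(approve_blueprint).
From O(approve_blueprint) and premise 1, O(approve_blueprint -> file_appeal), we obtain O(file_appeal).
The contrapositive of premise 6 (O(validate_request -> ¬file_appeal)) is O(file_appeal -> ¬validate_request), and O(file_appeal) is already established, so O(¬validate_request).
From O(¬validate_request) and premise 11, O(¬validate_request -> sign_appeal), we obtain O(sign_appeal).
Premise 4 is O(sign_appeal -> ¬validate_statement); since O(sign_appeal), deontic closure gives O(¬validate_statement).
Applying K to premise 10 (O(¬validate_statement -> ¬archive_report)) and O(¬validate_statement) yields O(¬archive_report).
Premises 2, 5, 7, 8, 9, 12 do not contribute to this derivation.
So O(¬archive_report) follows.

Yes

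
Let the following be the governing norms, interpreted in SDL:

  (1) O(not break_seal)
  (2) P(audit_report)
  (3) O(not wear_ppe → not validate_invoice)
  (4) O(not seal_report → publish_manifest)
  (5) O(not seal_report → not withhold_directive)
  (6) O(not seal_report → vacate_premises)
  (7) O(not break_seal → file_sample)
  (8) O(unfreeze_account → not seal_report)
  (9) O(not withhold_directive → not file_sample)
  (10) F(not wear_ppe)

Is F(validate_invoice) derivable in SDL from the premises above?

Premise 3 is O(not wear_ppe → not validate_invoice), but O(not wear_ppe) is not derivable from the premises, so it does not yield O(not validate_invoice).
No other premise forces O(not validate_invoice). An ideal world satisfying every premise can still have validate_invoice true, so F(validate_invoice) is not derivable.

No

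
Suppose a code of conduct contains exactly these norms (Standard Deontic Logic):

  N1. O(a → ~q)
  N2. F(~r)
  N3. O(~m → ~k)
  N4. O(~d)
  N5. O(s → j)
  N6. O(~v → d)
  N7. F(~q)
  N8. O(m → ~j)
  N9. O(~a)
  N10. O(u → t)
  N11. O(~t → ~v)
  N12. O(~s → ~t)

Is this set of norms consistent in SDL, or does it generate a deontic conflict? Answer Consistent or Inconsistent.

Premise 1 is O(a → ~q), but O(a) is not derivable from the premises, so it does not yield O(~q).
So O(~q) is not derivable, and the apparent clash with O(q) does not arise.
A world satisfying every obligation exists (e.g. a=false, d=false, j=true, k=false, m=false, q=true, r=true, s=true, t=true, u=false, v=true); no atom is both obligatory and forbidden, so the set is consistent.

Consistent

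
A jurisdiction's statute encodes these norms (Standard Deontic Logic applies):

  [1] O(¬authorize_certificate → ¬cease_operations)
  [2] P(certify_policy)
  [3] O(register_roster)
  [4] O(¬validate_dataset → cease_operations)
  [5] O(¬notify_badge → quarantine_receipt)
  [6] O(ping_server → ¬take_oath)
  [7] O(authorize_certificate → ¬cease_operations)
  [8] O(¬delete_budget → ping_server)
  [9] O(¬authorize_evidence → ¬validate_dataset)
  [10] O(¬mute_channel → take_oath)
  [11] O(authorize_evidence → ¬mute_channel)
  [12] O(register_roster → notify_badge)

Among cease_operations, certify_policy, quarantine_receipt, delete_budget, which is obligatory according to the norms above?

delete_budget

Premises 7 and 1 are O(authorize_certificate → ¬cease_operations) and O(¬authorize_certificate → ¬cease_operations); every ideal world satisfies authorize_certificate or ¬authorize_certificate, so in either case ¬cease_operations holds — hence O(¬cease_operations).
Premise 4, O(¬validate_dataset → cease_operations), contraposes to O(¬cease_operations → validate_dataset); with O(¬cease_operations) we get O(validate_dataset).
The contrapositive of premise 9 (O(¬authorize_evidence → ¬validate_dataset)) is O(validate_dataset → authorize_evidence), and O(validate_dataset) is already established, so O(authorize_evidence).
From O(authorize_evidence) and premise 11, O(authorize_evidence → ¬mute_channel), we obtain O(¬mute_channel).
From O(¬mute_channel) and premise 10, O(¬mute_channel → take_oath), we obtain O(take_oath).
Premise 6 is O(ping_server → ¬take_oath); contrapositively O(take_oath → ¬ping_server). Since O(take_oath) holds, K gives O(¬ping_server).
Premise 8, O(¬delete_budget → ping_server), contraposes to O(¬ping_server → delete_budget); with O(¬ping_server) we get O(delete_budget).
So O(delete_budget) holds — delete_budget is obligatory. None of the other listed options is made obligatory by any chain of premises.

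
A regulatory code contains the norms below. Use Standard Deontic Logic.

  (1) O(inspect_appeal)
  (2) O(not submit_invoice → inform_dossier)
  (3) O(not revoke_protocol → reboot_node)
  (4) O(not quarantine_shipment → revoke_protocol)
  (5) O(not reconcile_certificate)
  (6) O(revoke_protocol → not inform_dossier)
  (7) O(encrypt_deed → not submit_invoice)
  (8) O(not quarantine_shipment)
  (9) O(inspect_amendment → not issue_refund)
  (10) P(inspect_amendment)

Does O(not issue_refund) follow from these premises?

Premise 9 is O(inspect_amendment → not issue_refund), but O(inspect_amendment) is not derivable from the premises (the permission P(inspect_amendment) asserts only not O(not inspect_amendment), not O(inspect_amendment)), so it does not yield O(not issue_refund).
No other premise forces O(not issue_refund). An ideal world satisfying every premise can still have not issue_refund false, so O(not issue_refund) is not derivable.

No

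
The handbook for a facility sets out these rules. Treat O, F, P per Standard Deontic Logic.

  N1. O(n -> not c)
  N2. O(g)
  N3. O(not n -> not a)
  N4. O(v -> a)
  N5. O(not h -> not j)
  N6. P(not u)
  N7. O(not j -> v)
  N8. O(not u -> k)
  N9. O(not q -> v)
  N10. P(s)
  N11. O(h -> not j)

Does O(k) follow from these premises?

No

Premise 8 is O(not u -> k), but O(not u) is not derivable from the premises (the permission P(not u) asserts only not O(u), not O(not u)), so it does not yield O(k).
No other premise forces O(k). An ideal world satisfying every premise can still have k false, so O(k) is not derivable.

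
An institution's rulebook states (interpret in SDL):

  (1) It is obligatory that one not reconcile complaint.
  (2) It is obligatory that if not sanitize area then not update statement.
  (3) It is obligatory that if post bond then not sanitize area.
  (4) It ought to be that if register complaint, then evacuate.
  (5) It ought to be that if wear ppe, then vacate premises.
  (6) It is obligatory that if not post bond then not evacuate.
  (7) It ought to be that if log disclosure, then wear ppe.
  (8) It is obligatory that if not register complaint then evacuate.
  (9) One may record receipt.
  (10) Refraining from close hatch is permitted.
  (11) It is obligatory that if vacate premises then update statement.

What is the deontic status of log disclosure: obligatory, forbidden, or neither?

Forbidden

Premises 4 and 8 cover both cases: O(register_complaint → evacuate) and O(¬register_complaint → evacuate). Since register_complaint ∨ ¬register_complaint is a tautology, O(evacuate) follows.
Premise 6 is O(¬post_bond → ¬evacuate); contrapositively O(evacuate → post_bond). Since O(evacuate) holds, K gives O(post_bond).
Premise 3 is O(post_bond → ¬sanitize_area); since O(post_bond), deontic closure gives O(¬sanitize_area).
From O(¬sanitize_area) and premise 2, O(¬sanitize_area → ¬update_statement), we obtain O(¬update_statement).
Premise 11 is O(vacate_premises → update_statement); contrapositively O(¬update_statement → ¬vacate_premises). Since O(¬update_statement) holds, K gives O(¬vacate_premises).
The contrapositive of premise 5 (O(wear_ppe → vacate_premises)) is O(¬vacate_premises → ¬wear_ppe), and O(¬vacate_premises) is already established, so O(¬wear_ppe).
The contrapositive of premise 7 (O(log_disclosure → wear_ppe)) is O(¬wear_ppe → ¬log_disclosure), and O(¬wear_ppe) is already established, so O(¬log_disclosure).
Premises 1, 9, 10 do not contribute to this derivation.
Thus O(¬log_disclosure), which is F(log_disclosure): log_disclosure is forbidden.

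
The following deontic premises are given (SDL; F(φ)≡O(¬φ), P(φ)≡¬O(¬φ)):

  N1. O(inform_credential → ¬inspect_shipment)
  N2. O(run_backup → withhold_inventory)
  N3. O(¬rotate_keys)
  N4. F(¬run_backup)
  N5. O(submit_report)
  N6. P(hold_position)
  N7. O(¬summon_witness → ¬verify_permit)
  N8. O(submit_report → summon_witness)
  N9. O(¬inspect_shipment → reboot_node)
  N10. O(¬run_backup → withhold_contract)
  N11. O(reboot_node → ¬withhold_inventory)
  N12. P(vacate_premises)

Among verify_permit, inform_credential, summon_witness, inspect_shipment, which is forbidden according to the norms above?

inform_credential

Premise 4 is F(¬run_backup), i.e. O(run_backup).
Applying K to premise 2 (O(run_backup → withhold_inventory)) and O(run_backup) yields O(withhold_inventory).
Premise 11, O(reboot_node → ¬withhold_inventory), contraposes to O(withhold_inventory → ¬reboot_node); with O(withhold_inventory) we get O(¬reboot_node).
Premise 9, O(¬inspect_shipment → reboot_node), contraposes to O(¬reboot_node → inspect_shipment); with O(¬reboot_node) we get O(inspect_shipment).
Premise 1, O(inform_credential → ¬inspect_shipment), contraposes to O(inspect_shipment → ¬inform_credential); with O(inspect_shipment) we get O(¬inform_credential).
So O(¬inform_credential) holds, i.e. inform_credential is forbidden. None of the other listed options is forbidden under the premises.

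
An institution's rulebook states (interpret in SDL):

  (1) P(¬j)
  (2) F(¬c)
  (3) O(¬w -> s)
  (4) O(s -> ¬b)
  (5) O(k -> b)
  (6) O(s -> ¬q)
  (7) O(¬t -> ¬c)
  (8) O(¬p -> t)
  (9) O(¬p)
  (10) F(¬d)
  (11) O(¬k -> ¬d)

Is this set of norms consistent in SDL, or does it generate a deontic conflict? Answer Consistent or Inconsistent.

Consistent

Premise 7 is O(¬t -> ¬c), but O(¬t) is not derivable from the premises, so it does not yield O(¬c).
So O(¬c) is not derivable, and the apparent clash with O(c) does not arise.
A world satisfying every obligation exists (e.g. b=true, c=true, d=true, j=false, k=true, p=false, q=false, s=false, t=true, w=true); no atom is both obligatory and forbidden, so the set is consistent.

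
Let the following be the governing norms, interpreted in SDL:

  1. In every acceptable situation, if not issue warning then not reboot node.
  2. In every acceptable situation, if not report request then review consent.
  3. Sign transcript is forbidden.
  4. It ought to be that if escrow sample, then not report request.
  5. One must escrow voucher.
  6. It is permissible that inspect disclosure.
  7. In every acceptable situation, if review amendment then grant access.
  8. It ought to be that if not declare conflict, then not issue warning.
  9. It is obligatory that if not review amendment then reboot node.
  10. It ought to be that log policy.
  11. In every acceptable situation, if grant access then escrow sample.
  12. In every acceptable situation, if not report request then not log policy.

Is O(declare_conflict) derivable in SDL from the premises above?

From premise 10 we have O(log_policy).
Premise 12 is O(¬report_request → ¬log_policy); contrapositively O(log_policy → report_request). Since O(log_policy) holds, K gives O(report_request).
The contrapositive of premise 4 (O(escrow_sample → ¬report_request)) is O(report_request → ¬escrow_sample), and O(report_request) is already established, so O(¬escrow_sample).
Premise 11, O(grant_access → escrow_sample), contraposes to O(¬escrow_sample → ¬grant_access); with O(¬escrow_sample) we get O(¬grant_access).
Premise 7, O(review_amendment → grant_access), contraposes to O(¬grant_access → ¬review_amendment); with O(¬grant_access) we get O(¬review_amendment).
From O(¬review_amendment) and premise 9, O(¬review_amendment → reboot_node), we obtain O(reboot_node).
Premise 1 is O(¬issue_warning → ¬reboot_node); contrapositively O(reboot_node → issue_warning). Since O(reboot_node) holds, K gives O(issue_warning).
Premise 8, O(¬declare_conflict → ¬issue_warning), contraposes to O(issue_warning → declare_conflict); with O(issue_warning) we get O(declare_conflict).
Premises 2, 3, 5, 6 do not contribute to this derivation.
So O(declare_conflict) follows.

Yes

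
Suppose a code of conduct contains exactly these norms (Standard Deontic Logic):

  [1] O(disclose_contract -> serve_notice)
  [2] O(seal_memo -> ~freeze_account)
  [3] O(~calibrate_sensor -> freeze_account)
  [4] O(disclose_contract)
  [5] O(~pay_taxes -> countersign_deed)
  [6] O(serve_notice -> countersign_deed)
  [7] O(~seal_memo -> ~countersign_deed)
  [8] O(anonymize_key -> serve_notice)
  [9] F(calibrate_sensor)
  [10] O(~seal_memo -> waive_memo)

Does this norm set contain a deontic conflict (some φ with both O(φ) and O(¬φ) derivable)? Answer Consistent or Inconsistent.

Inconsistent

Premise 4 states O(disclose_contract) outright.
Applying K to premise 1 (O(disclose_contract -> serve_notice)) and O(disclose_contract) yields O(serve_notice).
Applying K to premise 6 (O(serve_notice -> countersign_deed)) and O(serve_notice) yields O(countersign_deed).
Premise 7, O(~seal_memo -> ~countersign_deed), contraposes to O(countersign_deed -> seal_memo); with O(countersign_deed) we get O(seal_memo).
Applying K to premise 2 (O(seal_memo -> ~freeze_account)) and O(seal_memo) yields O(~freeze_account).
The contrapositive of premise 3 (O(~calibrate_sensor -> freeze_account)) is O(~freeze_account -> calibrate_sensor), and O(~freeze_account) is already established, so O(calibrate_sensor).
But premise 9, F(calibrate_sensor), means O(~calibrate_sensor).
We now have both O(calibrate_sensor) and O(~calibrate_sensor) — calibrate_sensor is simultaneously obligatory and forbidden, violating the D-axiom.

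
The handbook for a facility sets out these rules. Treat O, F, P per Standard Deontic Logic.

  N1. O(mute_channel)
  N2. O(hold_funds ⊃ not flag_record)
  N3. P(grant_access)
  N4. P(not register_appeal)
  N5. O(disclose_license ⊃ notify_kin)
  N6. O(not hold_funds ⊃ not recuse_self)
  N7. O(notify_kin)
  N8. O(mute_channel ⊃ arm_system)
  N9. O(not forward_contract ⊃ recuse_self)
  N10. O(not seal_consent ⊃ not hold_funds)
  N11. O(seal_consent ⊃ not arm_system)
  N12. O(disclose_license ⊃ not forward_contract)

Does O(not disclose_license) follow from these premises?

Premise 1 gives O(mute_channel).
Premise 8 is O(mute_channel ⊃ arm_system); since O(mute_channel), deontic closure gives O(arm_system).
The contrapositive of premise 11 (O(seal_consent ⊃ not arm_system)) is O(arm_system ⊃ not seal_consent), and O(arm_system) is already established, so O(not seal_consent).
Applying K to premise 10 (O(not seal_consent ⊃ not hold_funds)) and O(not seal_consent) yields O(not hold_funds).
Premise 6 is O(not hold_funds ⊃ not recuse_self); since O(not hold_funds), deontic closure gives O(not recuse_self).
Premise 9, O(not forward_contract ⊃ recuse_self), contraposes to O(not recuse_self ⊃ forward_contract); with O(not recuse_self) we get O(forward_contract).
Premise 12, O(disclose_license ⊃ not forward_contract), contraposes to O(forward_contract ⊃ not disclose_license); with O(forward_contract) we get O(not disclose_license).
Premises 2, 3, 4, 5, 7 do not contribute to this derivation.
So O(not disclose_license) follows.

Yes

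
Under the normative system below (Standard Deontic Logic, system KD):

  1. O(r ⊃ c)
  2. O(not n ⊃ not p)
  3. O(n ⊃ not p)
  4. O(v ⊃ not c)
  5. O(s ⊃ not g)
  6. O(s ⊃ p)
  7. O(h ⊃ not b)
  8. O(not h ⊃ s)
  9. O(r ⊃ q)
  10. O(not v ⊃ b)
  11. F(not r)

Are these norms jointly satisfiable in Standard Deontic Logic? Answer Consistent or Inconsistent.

By case analysis on n: premise 3 gives O(n ⊃ not p) and premise 2 gives O(not n ⊃ not p), so O(not p) either way.
Premise 6, O(s ⊃ p), contraposes to O(not p ⊃ not s); with O(not p) we get O(not s).
Premise 8, O(not h ⊃ s), contraposes to O(not s ⊃ h); with O(not s) we get O(h).
Premise 7 is O(h ⊃ not b); since O(h), deontic closure gives O(not b).
Premise 10, O(not v ⊃ b), contraposes to O(not b ⊃ v); with O(not b) we get O(v).
Applying K to premise 4 (O(v ⊃ not c)) and O(v) yields O(not c).
Premise 1 is O(r ⊃ c); contrapositively O(not c ⊃ not r). Since O(not c) holds, K gives O(not r).
However, F(not r) at premise 11 amounts to O(r).
We now have both O(not r) and O(r) — r is simultaneously obligatory and forbidden, violating the D-axiom.

Inconsistent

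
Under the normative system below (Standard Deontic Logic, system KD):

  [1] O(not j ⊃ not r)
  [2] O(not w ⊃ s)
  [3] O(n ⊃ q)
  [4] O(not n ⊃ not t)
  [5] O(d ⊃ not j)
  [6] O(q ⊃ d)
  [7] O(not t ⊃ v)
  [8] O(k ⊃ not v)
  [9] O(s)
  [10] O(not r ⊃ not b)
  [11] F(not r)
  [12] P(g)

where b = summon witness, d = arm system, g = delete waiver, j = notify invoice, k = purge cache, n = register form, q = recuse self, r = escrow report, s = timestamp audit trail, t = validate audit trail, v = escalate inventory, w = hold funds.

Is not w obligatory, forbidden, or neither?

Premise 2 is O(not w ⊃ s); even if O(s) held, inferring O(not w) would be affirming the consequent — invalid.
No premise or chain of K-axiom applications forces O(not w), and none forces O(w). So not w is neither obligatory nor forbidden under these norms.

Neither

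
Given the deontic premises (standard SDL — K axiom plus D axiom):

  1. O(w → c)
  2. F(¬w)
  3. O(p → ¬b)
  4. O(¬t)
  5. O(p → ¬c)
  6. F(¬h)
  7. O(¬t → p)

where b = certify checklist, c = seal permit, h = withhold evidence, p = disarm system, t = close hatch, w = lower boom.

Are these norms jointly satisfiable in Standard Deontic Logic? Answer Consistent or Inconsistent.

Premise 2, F(¬w), is equivalent to O(w).
From O(w) and premise 1, O(w → c), we obtain O(c).
Premise 5, O(p → ¬c), contraposes to O(c → ¬p); with O(c) we get O(¬p).
The contrapositive of premise 7 (O(¬t → p)) is O(¬p → t), and O(¬p) is already established, so O(t).
Yet premise 4 states O(¬t).
We now have both O(t) and O(¬t) — t is simultaneously obligatory and forbidden, violating the D-axiom.

Inconsistent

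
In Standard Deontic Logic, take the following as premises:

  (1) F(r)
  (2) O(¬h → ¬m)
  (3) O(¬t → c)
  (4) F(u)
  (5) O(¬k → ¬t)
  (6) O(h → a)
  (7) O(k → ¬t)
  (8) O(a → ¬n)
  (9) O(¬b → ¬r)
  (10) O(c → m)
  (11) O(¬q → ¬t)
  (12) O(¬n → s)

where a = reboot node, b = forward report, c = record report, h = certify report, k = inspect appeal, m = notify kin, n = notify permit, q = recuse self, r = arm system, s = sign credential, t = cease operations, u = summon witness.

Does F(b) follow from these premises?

No

Premise 9 is O(¬b → ¬r); even if O(¬r) held, inferring O(¬b) would be affirming the consequent — invalid.
No other premise forces O(¬b). An ideal world satisfying every premise can still have b true, so F(b) is not derivable.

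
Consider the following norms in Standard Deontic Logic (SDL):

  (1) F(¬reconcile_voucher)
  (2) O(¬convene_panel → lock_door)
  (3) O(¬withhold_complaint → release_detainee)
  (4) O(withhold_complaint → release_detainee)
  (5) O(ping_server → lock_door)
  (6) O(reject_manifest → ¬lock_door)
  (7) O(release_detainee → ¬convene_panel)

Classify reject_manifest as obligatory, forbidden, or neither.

Forbidden

By case analysis on withhold_complaint: premise 4 gives O(withhold_complaint → release_detainee) and premise 3 gives O(¬withhold_complaint → release_detainee), so O(release_detainee) either way.
With premise 7, O(release_detainee → ¬convene_panel), the K-axiom yields O(¬convene_panel).
From O(¬convene_panel) and premise 2, O(¬convene_panel → lock_door), we obtain O(lock_door).
The contrapositive of premise 6 (O(reject_manifest → ¬lock_door)) is O(lock_door → ¬reject_manifest), and O(lock_door) is already established, so O(¬reject_manifest).
Premises 1, 5 do not contribute to this derivation.
Thus O(¬reject_manifest), which is F(reject_manifest): reject_manifest is forbidden.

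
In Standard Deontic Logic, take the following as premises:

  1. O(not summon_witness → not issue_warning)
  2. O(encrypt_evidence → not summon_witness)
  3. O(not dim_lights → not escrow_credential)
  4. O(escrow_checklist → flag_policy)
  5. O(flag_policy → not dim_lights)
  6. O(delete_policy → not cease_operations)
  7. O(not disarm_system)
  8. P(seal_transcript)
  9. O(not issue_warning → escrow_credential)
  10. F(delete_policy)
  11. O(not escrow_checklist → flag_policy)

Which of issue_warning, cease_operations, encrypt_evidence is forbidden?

Premises 11 and 4 are O(not escrow_checklist → flag_policy) and O(escrow_checklist → flag_policy); every ideal world satisfies not escrow_checklist or escrow_checklist, so in either case flag_policy holds — hence O(flag_policy).
Applying K to premise 5 (O(flag_policy → not dim_lights)) and O(flag_policy) yields O(not dim_lights).
With premise 3, O(not dim_lights → not escrow_credential), the K-axiom yields O(not escrow_credential).
Premise 9 is O(not issue_warning → escrow_credential); contrapositively O(not escrow_credential → issue_warning). Since O(not escrow_credential) holds, K gives O(issue_warning).
Premise 1 is O(not summon_witness → not issue_warning); contrapositively O(issue_warning → summon_witness). Since O(issue_warning) holds, K gives O(summon_witness).
The contrapositive of premise 2 (O(encrypt_evidence → not summon_witness)) is O(summon_witness → not encrypt_evidence), and O(summon_witness) is already established, so O(not encrypt_evidence).
So O(not encrypt_evidence) holds, i.e. encrypt_evidence is forbidden. None of the other listed options is forbidden under the premises.

encrypt_evidence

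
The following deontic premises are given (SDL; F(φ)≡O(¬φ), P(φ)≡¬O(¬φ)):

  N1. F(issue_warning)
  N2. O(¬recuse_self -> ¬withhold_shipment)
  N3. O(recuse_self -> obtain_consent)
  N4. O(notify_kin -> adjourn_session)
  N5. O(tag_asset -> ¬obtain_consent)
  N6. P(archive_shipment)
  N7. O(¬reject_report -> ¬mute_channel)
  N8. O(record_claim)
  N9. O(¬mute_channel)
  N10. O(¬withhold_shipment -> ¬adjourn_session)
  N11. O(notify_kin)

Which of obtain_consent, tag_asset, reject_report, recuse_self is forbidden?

tag_asset

From premise 11 we have O(notify_kin).
Applying K to premise 4 (O(notify_kin -> adjourn_session)) and O(notify_kin) yields O(adjourn_session).
The contrapositive of premise 10 (O(¬withhold_shipment -> ¬adjourn_session)) is O(adjourn_session -> withhold_shipment), and O(adjourn_session) is already established, so O(withhold_shipment).
The contrapositive of premise 2 (O(¬recuse_self -> ¬withhold_shipment)) is O(withhold_shipment -> recuse_self), and O(withhold_shipment) is already established, so O(recuse_self).
Premise 3 is O(recuse_self -> obtain_consent); since O(recuse_self), deontic closure gives O(obtain_consent).
Premise 5 is O(tag_asset -> ¬obtain_consent); contrapositively O(obtain_consent -> ¬tag_asset). Since O(obtain_consent) holds, K gives O(¬tag_asset).
So O(¬tag_asset) holds, i.e. tag_asset is forbidden. None of the other listed options is forbidden under the premises.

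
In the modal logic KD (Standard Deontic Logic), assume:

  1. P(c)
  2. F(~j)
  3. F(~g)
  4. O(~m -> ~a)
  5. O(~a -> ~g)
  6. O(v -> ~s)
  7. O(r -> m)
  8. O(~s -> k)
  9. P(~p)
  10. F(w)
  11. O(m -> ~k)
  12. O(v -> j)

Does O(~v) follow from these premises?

F(~g) at premise 3 means O(g).
Premise 5, O(~a -> ~g), contraposes to O(g -> a); with O(g) we get O(a).
Premise 4, O(~m -> ~a), contraposes to O(a -> m); with O(a) we get O(m).
Premise 11 is O(m -> ~k); since O(m), deontic closure gives O(~k).
Premise 8 is O(~s -> k); contrapositively O(~k -> s). Since O(~k) holds, K gives O(s).
The contrapositive of premise 6 (O(v -> ~s)) is O(s -> ~v), and O(s) is already established, so O(~v).
Premises 1, 2, 7, 9, 10, 12 do not contribute to this derivation.
So O(~v) follows.

Yes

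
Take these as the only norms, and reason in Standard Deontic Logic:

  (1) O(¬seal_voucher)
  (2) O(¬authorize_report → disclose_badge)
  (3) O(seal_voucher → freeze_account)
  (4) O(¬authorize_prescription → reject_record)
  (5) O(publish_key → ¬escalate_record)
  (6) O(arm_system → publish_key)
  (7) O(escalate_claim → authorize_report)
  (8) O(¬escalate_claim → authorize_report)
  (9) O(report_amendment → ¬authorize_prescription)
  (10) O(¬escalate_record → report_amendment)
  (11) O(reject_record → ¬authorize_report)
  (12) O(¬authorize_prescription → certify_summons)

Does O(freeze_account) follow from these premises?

Premise 3 is O(seal_voucher → freeze_account), but O(seal_voucher) is not derivable from the premises, so it does not yield O(freeze_account).
No other premise forces O(freeze_account). An ideal world satisfying every premise can still have freeze_account false, so O(freeze_account) is not derivable.

No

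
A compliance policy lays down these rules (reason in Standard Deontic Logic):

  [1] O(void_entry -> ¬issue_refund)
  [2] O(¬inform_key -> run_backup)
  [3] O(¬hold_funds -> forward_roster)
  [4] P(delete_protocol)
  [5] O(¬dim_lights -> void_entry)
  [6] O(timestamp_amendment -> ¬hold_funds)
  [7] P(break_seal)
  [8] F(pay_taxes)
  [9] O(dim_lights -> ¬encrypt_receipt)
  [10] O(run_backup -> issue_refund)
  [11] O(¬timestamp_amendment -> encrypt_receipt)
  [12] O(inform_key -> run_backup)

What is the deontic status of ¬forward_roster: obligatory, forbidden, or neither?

Premises 12 and 2 are O(inform_key -> run_backup) and O(¬inform_key -> run_backup); every ideal world satisfies inform_key or ¬inform_key, so in either case run_backup holds — hence O(run_backup).
From O(run_backup) and premise 10, O(run_backup -> issue_refund), we obtain O(issue_refund).
The contrapositive of premise 1 (O(void_entry -> ¬issue_refund)) is O(issue_refund -> ¬void_entry), and O(issue_refund) is already established, so O(¬void_entry).
Premise 5, O(¬dim_lights -> void_entry), contraposes to O(¬void_entry -> dim_lights); with O(¬void_entry) we get O(dim_lights).
From O(dim_lights) and premise 9, O(dim_lights -> ¬encrypt_receipt), we obtain O(¬encrypt_receipt).
The contrapositive of premise 11 (O(¬timestamp_amendment -> encrypt_receipt)) is O(¬encrypt_receipt -> timestamp_amendment), and O(¬encrypt_receipt) is already established, so O(timestamp_amendment).
From O(timestamp_amendment) and premise 6, O(timestamp_amendment -> ¬hold_funds), we obtain O(¬hold_funds).
From O(¬hold_funds) and premise 3, O(¬hold_funds -> forward_roster), we obtain O(forward_roster).
Premises 4, 7, 8 do not contribute to this derivation.
Thus O(forward_roster), which is F(¬forward_roster): ¬forward_roster is forbidden.

Forbidden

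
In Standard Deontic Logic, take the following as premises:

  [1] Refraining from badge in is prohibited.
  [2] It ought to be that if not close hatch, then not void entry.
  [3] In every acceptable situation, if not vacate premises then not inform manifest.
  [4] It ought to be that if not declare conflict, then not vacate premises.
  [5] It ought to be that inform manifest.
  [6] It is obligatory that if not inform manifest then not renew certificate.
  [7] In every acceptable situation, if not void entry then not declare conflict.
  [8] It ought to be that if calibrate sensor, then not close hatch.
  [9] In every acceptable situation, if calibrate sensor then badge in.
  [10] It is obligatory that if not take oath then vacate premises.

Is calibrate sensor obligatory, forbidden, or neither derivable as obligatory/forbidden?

Forbidden

From premise 5 we have O(inform_manifest).
Premise 3 is O(¬vacate_premises → ¬inform_manifest); contrapositively O(inform_manifest → vacate_premises). Since O(inform_manifest) holds, K gives O(vacate_premises).
The contrapositive of premise 4 (O(¬declare_conflict → ¬vacate_premises)) is O(vacate_premises → declare_conflict), and O(vacate_premises) is already established, so O(declare_conflict).
The contrapositive of premise 7 (O(¬void_entry → ¬declare_conflict)) is O(declare_conflict → void_entry), and O(declare_conflict) is already established, so O(void_entry).
Premise 2, O(¬close_hatch → ¬void_entry), contraposes to O(void_entry → close_hatch); with O(void_entry) we get O(close_hatch).
The contrapositive of premise 8 (O(calibrate_sensor → ¬close_hatch)) is O(close_hatch → ¬calibrate_sensor), and O(close_hatch) is already established, so O(¬calibrate_sensor).
Premises 1, 6, 9, 10 do not contribute to this derivation.
Thus O(¬calibrate_sensor), which is F(calibrate_sensor): calibrate_sensor is forbidden.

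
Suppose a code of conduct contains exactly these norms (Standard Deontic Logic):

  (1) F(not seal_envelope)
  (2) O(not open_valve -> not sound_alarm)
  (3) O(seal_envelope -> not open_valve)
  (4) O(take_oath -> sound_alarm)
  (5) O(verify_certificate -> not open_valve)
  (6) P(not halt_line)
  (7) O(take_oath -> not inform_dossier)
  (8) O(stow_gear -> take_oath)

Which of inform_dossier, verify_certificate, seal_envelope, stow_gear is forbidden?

Premise 1, F(not seal_envelope), is equivalent to O(seal_envelope).
With premise 3, O(seal_envelope -> not open_valve), the K-axiom yields O(not open_valve).
Premise 2 is O(not open_valve -> not sound_alarm); since O(not open_valve), deontic closure gives O(not sound_alarm).
The contrapositive of premise 4 (O(take_oath -> sound_alarm)) is O(not sound_alarm -> not take_oath), and O(not sound_alarm) is already established, so O(not take_oath).
The contrapositive of premise 8 (O(stow_gear -> take_oath)) is O(not take_oath -> not stow_gear), and O(not take_oath) is already established, so O(not stow_gear).
So O(not stow_gear) holds, i.e. stow_gear is forbidden. None of the other listed options is forbidden under the premises.

stow_gear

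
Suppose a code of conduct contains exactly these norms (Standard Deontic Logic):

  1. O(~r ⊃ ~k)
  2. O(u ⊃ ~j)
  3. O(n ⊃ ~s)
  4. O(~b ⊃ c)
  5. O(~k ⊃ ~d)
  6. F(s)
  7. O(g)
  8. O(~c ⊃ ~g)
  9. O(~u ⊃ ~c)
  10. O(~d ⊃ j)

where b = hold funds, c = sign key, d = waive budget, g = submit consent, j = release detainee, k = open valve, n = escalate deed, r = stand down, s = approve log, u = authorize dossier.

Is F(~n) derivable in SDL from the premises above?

Premise 3 is O(n ⊃ ~s); even if O(~s) held, inferring O(n) would be affirming the consequent — invalid.
No other premise forces O(n). An ideal world satisfying every premise can still have ~n true, so F(~n) is not derivable.

No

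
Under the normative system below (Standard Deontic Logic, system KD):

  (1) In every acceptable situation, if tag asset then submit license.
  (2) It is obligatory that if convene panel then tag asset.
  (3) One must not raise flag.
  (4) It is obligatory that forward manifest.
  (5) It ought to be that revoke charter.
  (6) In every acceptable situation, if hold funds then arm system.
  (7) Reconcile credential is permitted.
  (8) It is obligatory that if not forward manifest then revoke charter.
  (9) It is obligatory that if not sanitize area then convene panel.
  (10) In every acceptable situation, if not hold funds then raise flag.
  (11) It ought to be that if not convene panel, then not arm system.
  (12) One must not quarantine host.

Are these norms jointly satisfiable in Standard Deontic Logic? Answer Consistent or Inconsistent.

Consistent

Premise 8 is O(¬forward_manifest → revoke_charter); even if O(revoke_charter) held, inferring O(¬forward_manifest) would be affirming the consequent — invalid.
So O(¬forward_manifest) is not derivable, and the apparent clash with O(forward_manifest) does not arise.
A world satisfying every obligation exists (e.g. arm_system=true, convene_panel=true, forward_manifest=true, hold_funds=true, quarantine_host=false, raise_flag=false, reconcile_credential=false, revoke_charter=true, sanitize_area=false, submit_license=true, tag_asset=true); no atom is both obligatory and forbidden, so the set is consistent.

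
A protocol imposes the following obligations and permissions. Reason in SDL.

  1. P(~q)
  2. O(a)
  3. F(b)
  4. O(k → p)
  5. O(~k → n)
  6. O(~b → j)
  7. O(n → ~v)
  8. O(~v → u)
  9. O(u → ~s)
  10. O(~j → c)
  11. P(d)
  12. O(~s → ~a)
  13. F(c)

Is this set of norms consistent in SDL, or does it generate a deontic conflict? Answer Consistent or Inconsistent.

Premise 10 is O(~j → c), but O(~j) is not derivable from the premises, so it does not yield O(c).
So O(c) is not derivable, and the apparent clash with O(~c) does not arise.
A world satisfying every obligation exists (e.g. a=true, b=false, c=false, d=false, j=true, k=true, n=false, p=true, q=false, s=true, u=false, v=true); no atom is both obligatory and forbidden, so the set is consistent.

Consistent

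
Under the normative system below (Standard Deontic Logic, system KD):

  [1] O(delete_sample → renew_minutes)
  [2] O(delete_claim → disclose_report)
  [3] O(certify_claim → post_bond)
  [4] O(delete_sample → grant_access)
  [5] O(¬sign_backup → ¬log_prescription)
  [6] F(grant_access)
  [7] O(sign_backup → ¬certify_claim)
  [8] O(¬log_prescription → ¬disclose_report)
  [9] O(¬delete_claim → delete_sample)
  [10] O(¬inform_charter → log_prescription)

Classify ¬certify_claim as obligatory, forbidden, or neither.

Premise 6 is F(grant_access), i.e. O(¬grant_access).
The contrapositive of premise 4 (O(delete_sample → grant_access)) is O(¬grant_access → ¬delete_sample), and O(¬grant_access) is already established, so O(¬delete_sample).
The contrapositive of premise 9 (O(¬delete_claim → delete_sample)) is O(¬delete_sample → delete_claim), and O(¬delete_sample) is already established, so O(delete_claim).
With premise 2, O(delete_claim → disclose_report), the K-axiom yields O(disclose_report).
Premise 8 is O(¬log_prescription → ¬disclose_report); contrapositively O(disclose_report → log_prescription). Since O(disclose_report) holds, K gives O(log_prescription).
Premise 5, O(¬sign_backup → ¬log_prescription), contraposes to O(log_prescription → sign_backup); with O(log_prescription) we get O(sign_backup).
Applying K to premise 7 (O(sign_backup → ¬certify_claim)) and O(sign_backup) yields O(¬certify_claim).
Premises 1, 3, 10 do not contribute to this derivation.
Hence ¬certify_claim is obligatory.

Obligatory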